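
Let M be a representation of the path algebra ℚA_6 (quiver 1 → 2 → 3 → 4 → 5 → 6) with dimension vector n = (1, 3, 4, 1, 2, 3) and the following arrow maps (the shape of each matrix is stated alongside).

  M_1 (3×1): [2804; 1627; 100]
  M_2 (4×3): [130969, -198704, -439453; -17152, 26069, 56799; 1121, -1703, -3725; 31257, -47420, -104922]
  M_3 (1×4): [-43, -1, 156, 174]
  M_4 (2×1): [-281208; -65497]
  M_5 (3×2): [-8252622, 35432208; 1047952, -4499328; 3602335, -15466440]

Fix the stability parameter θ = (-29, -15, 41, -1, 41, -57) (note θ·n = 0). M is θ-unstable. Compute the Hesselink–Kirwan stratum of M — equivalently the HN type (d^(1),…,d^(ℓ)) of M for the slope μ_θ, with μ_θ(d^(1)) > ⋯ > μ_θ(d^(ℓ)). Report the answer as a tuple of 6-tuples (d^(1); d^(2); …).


Via rank(M_{q-1}∘⋯∘M_p): M ≅ I[1,5], I[2,3]^2, I[3,3], I[5,6], I[6,6]^2.
μ_θ-semistable layers: μ^(1)=41; μ^(2)=20; μ^(3)=-8; μ^(4)=-15; μ^(5)=-29; μ^(6)=-57

((0, 0, 3, 0, 1, 0); (0, 0, 1, 1, 0, 0); (0, 0, 0, 0, 1, 1); (0, 3, 0, 0, 0, 0); (1, 0, 0, 0, 0, 0); (0, 0, 0, 0, 0, 2))


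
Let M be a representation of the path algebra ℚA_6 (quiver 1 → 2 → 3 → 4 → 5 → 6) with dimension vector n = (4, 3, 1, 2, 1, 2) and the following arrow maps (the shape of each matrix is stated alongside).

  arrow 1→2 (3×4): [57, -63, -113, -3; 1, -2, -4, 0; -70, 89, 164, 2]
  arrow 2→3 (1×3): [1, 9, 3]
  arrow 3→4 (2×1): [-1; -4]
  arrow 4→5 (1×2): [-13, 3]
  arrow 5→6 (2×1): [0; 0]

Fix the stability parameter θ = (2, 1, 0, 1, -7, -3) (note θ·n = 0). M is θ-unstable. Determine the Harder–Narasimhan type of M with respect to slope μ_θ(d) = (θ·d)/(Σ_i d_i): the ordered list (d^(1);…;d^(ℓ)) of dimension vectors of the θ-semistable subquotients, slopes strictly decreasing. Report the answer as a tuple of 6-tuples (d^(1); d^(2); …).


Barcode: M ≅ I[1,1], I[1,2]^2, I[1,5], I[4,4], I[6,6]^2. HN layers by μ_θ (5 steps, strictly decreasing):
  μ^(1)=2; μ^(2)=3/2; μ^(3)=1; μ^(4)=-3/5; μ^(5)=-3

((1, 0, 0, 0, 0, 0); (2, 2, 0, 0, 0, 0); (0, 0, 0, 1, 0, 0); (1, 1, 1, 1, 1, 0); (0, 0, 0, 0, 0, 2))


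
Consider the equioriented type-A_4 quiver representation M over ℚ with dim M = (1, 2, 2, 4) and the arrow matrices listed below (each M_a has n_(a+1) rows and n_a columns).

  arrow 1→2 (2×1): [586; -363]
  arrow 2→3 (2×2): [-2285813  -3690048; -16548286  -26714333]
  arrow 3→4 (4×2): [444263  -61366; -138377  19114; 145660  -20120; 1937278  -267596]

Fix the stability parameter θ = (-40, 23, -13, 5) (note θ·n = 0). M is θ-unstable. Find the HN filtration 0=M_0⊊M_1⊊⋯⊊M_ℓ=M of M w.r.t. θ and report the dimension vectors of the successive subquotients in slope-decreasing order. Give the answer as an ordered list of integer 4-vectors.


Interval decomposition of M: I[1,3], I[2,4], I[4,4]^3.
HN type (ℓ=2): μ^(1)=5; μ^(2)=-40

((0, 2, 2, 4); (1, 0, 0, 0))


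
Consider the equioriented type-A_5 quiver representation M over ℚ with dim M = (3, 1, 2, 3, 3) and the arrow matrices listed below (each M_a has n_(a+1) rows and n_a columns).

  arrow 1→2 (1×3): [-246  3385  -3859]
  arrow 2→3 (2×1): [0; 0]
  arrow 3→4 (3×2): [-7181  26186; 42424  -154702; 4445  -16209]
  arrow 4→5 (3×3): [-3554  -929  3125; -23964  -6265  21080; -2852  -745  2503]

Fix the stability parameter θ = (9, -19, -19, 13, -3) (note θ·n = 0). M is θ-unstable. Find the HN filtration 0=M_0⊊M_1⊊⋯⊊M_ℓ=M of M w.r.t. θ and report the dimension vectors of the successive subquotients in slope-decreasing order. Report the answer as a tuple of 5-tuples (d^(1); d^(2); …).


Interval decomposition of M: I[1,1]^2, I[1,2], I[3,5]^2, I[4,5].
HN type (ℓ=4): μ^(1)=9; μ^(2)=5; μ^(3)=-5; μ^(4)=-19

((2, 0, 0, 0, 0); (0, 0, 0, 3, 3); (1, 1, 0, 0, 0); (0, 0, 2, 0, 0))


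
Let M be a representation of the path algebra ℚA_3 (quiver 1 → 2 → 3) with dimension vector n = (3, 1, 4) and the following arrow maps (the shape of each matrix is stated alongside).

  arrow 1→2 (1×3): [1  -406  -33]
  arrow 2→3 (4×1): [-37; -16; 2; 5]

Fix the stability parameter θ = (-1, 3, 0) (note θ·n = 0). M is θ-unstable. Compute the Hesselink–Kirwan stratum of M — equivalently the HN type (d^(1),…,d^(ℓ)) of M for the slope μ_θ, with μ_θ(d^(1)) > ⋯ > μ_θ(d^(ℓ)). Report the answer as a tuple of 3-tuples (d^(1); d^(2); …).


Barcode: M ≅ I[1,1]^2, I[1,3], I[3,3]^3. HN layers by μ_θ (3 steps, strictly decreasing):
  μ^(1)=3/2; μ^(2)=0; μ^(3)=-1

((0, 1, 1); (0, 0, 3); (3, 0, 0))


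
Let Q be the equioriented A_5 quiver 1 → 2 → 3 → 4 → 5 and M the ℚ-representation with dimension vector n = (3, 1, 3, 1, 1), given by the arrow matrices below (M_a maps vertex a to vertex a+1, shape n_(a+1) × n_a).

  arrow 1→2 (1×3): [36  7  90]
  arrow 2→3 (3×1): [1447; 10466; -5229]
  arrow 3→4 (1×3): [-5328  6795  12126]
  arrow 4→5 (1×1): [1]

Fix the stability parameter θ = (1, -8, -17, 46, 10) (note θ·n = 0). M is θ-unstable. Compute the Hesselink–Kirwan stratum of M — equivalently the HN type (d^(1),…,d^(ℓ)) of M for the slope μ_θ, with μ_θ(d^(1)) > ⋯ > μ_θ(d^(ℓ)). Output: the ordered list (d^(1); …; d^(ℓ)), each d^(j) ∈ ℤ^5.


Interval decomposition of M: I[1,1]^2, I[1,3], I[3,3], I[3,5].
HN type (ℓ=4): μ^(1)=28; μ^(2)=1; μ^(3)=-8; μ^(4)=-17

((0, 0, 0, 1, 1); (2, 0, 0, 0, 0); (1, 1, 1, 0, 0); (0, 0, 2, 0, 0))


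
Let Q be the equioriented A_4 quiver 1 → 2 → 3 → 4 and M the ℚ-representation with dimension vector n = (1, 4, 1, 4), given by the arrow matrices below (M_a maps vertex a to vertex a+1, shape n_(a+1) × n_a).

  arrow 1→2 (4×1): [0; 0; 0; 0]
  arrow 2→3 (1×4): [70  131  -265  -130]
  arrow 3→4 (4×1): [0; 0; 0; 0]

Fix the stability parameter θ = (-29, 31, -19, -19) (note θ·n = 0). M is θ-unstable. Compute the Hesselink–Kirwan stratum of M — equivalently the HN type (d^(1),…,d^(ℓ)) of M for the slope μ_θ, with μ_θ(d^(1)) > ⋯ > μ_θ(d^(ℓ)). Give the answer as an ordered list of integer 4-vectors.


Interval decomposition of M: I[1,1], I[2,2]^3, I[2,3], I[4,4]^4.
HN type (ℓ=4): μ^(1)=31; μ^(2)=6; μ^(3)=-19; μ^(4)=-29

((0, 3, 0, 0); (0, 1, 1, 0); (0, 0, 0, 4); (1, 0, 0, 0))


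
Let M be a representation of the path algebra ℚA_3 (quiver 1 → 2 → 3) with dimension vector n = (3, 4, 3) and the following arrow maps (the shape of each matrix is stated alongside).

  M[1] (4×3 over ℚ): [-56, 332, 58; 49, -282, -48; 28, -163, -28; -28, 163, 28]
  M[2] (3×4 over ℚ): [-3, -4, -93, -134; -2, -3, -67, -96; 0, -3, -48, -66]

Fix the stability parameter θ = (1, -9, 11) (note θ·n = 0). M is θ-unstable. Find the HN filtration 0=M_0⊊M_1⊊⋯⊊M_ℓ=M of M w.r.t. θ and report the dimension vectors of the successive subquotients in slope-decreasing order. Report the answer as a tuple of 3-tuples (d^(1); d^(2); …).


Barcode: M ≅ I[1,3]^3, I[2,2]. HN layers by μ_θ (3 steps, strictly decreasing):
  μ^(1)=11; μ^(2)=-4; μ^(3)=-9

((0, 0, 3); (3, 3, 0); (0, 1, 0))


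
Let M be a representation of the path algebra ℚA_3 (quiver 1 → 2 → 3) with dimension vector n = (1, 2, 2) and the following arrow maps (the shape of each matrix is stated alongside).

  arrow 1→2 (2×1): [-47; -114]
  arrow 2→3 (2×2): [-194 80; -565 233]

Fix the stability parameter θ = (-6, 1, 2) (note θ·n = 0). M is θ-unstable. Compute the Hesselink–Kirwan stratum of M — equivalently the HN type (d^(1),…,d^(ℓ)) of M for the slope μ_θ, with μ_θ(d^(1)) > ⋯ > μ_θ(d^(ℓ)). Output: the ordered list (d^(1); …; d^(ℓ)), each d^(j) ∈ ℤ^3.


Via rank(M_{q-1}∘⋯∘M_p): M ≅ I[1,3], I[2,3].
μ_θ-semistable layers: μ^(1)=2; μ^(2)=1; μ^(3)=-6

((0, 0, 2); (0, 2, 0); (1, 0, 0))


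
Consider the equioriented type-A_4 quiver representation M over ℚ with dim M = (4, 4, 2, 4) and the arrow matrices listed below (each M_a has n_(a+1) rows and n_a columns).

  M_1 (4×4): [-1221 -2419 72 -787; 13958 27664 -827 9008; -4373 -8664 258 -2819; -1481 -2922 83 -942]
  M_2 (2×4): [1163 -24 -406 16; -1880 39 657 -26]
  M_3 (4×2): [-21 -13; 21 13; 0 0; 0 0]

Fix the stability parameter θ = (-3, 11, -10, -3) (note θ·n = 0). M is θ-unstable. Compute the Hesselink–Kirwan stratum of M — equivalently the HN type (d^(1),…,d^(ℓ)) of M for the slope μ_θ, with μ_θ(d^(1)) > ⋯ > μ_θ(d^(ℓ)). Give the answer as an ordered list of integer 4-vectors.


Via rank(M_{q-1}∘⋯∘M_p): M ≅ I[1,2]^2, I[1,3], I[1,4], I[4,4]^3.
μ_θ-semistable layers: μ^(1)=11; μ^(2)=1/2; μ^(3)=-2/3; μ^(4)=-3

((0, 2, 0, 0); (0, 1, 1, 0); (0, 1, 1, 1); (4, 0, 0, 3))


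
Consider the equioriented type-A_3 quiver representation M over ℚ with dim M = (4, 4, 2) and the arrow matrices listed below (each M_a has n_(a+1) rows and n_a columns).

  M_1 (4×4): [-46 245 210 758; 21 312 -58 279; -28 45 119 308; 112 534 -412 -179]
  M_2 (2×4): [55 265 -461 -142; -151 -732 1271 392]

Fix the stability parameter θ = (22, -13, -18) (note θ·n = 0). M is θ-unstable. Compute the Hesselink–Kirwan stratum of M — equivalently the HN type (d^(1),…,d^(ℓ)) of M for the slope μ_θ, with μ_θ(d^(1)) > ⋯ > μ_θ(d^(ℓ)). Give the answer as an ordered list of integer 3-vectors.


Via rank(M_{q-1}∘⋯∘M_p): M ≅ I[1,2]^2, I[1,3]^2.
μ_θ-semistable layers: μ^(1)=9/2; μ^(2)=-3

((2, 2, 0); (2, 2, 2))


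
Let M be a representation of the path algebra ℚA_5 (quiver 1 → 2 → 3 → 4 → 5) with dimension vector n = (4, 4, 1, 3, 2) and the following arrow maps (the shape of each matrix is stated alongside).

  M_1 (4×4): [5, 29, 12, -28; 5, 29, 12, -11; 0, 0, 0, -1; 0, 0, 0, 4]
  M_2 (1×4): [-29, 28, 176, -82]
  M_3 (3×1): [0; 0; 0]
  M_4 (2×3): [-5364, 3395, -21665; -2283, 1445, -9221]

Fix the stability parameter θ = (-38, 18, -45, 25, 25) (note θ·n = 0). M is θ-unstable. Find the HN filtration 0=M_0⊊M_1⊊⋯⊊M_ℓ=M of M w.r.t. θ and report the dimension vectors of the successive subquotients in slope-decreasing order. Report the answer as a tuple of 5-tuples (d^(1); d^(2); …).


Interval decomposition of M: I[1,1]^2, I[1,2], I[1,3], I[2,2]^2, I[4,4], I[4,5]^2.
HN type (ℓ=4): μ^(1)=25; μ^(2)=18; μ^(3)=-27/2; μ^(4)=-38

((0, 0, 0, 3, 2); (0, 3, 0, 0, 0); (0, 1, 1, 0, 0); (4, 0, 0, 0, 0))


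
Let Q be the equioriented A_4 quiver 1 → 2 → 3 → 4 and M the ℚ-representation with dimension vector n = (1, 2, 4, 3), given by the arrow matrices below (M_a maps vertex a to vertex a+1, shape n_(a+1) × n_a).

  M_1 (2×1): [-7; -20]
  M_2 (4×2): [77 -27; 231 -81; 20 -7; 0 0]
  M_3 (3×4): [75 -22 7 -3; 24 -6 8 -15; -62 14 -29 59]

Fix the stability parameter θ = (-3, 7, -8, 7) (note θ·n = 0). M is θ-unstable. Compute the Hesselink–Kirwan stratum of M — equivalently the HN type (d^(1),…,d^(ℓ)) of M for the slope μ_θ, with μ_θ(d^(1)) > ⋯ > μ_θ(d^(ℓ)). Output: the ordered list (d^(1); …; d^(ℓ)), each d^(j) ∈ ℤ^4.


Barcode: M ≅ I[1,4], I[2,4], I[3,3], I[3,4]. HN layers by μ_θ (4 steps, strictly decreasing):
  μ^(1)=7; μ^(2)=-1/2; μ^(3)=-3; μ^(4)=-8

((0, 0, 0, 3); (0, 2, 2, 0); (1, 0, 0, 0); (0, 0, 2, 0))


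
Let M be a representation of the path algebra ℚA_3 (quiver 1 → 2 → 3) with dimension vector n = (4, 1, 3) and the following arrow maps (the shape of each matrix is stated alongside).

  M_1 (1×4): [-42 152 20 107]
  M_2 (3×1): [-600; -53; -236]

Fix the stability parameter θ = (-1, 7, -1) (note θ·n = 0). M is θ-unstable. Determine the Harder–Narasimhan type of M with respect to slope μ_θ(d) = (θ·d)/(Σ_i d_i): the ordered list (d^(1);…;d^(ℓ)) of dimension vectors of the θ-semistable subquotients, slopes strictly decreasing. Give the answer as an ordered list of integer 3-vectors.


Interval decomposition of M: I[1,1]^3, I[1,3], I[3,3]^2.
HN type (ℓ=2): μ^(1)=3; μ^(2)=-1

((0, 1, 1); (4, 0, 2))


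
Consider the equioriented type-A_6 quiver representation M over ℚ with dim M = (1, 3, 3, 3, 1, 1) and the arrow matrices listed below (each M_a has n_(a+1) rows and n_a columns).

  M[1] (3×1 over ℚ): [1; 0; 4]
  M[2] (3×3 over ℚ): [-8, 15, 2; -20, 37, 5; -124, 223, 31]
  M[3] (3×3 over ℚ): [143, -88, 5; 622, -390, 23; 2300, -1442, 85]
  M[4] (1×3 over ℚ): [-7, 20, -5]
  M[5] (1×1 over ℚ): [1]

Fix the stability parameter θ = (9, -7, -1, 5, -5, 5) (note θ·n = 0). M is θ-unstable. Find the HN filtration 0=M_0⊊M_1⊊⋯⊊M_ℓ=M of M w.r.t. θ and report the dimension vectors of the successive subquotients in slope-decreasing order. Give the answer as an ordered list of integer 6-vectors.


Interval decomposition of M: I[1,2], I[2,4], I[2,6], I[3,4].
HN type (ℓ=5): μ^(1)=5; μ^(2)=1; μ^(3)=0; μ^(4)=-1; μ^(5)=-7

((0, 0, 0, 2, 0, 1); (1, 1, 0, 0, 0, 0); (0, 0, 0, 1, 1, 0); (0, 0, 3, 0, 0, 0); (0, 2, 0, 0, 0, 0))


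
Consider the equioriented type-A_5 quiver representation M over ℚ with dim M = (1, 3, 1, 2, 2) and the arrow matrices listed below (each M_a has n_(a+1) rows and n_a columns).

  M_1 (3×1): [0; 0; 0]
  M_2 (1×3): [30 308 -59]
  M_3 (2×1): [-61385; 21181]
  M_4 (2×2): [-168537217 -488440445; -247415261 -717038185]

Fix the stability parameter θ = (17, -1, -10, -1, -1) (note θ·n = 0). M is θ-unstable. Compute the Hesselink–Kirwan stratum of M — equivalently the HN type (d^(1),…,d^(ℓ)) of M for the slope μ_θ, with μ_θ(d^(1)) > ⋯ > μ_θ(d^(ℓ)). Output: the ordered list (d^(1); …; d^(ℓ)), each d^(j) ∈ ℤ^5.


Barcode: M ≅ I[1,1], I[2,2]^2, I[2,4], I[4,5], I[5,5]. HN layers by μ_θ (3 steps, strictly decreasing):
  μ^(1)=17; μ^(2)=-1; μ^(3)=-11/2

((1, 0, 0, 0, 0); (0, 2, 0, 2, 2); (0, 1, 1, 0, 0))


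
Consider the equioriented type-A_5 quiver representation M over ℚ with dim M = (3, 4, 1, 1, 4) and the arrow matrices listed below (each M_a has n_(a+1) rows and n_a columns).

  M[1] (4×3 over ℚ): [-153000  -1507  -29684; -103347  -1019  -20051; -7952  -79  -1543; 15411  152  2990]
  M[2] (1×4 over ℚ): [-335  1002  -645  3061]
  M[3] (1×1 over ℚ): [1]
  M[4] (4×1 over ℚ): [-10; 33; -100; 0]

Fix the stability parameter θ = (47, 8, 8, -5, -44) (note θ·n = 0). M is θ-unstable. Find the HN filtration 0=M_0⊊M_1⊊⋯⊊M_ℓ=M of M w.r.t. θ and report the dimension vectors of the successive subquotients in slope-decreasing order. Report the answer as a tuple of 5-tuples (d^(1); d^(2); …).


Barcode: M ≅ I[1,2]^2, I[1,5], I[2,2], I[5,5]^3. HN layers by μ_θ (4 steps, strictly decreasing):
  μ^(1)=55/2; μ^(2)=8; μ^(3)=14/5; μ^(4)=-44

((2, 2, 0, 0, 0); (0, 1, 0, 0, 0); (1, 1, 1, 1, 1); (0, 0, 0, 0, 3))


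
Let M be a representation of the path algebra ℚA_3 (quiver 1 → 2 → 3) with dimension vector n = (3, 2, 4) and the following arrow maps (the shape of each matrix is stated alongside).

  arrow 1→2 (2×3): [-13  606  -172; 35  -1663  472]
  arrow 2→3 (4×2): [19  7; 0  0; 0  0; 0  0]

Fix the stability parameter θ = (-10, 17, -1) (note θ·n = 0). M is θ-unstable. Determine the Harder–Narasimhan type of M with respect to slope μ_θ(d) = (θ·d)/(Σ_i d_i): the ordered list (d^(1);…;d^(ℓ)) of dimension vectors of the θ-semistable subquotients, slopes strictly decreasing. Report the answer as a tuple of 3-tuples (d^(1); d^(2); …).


Interval decomposition of M: I[1,1], I[1,2], I[1,3], I[3,3]^3.
HN type (ℓ=4): μ^(1)=17; μ^(2)=8; μ^(3)=-1; μ^(4)=-10

((0, 1, 0); (0, 1, 1); (0, 0, 3); (3, 0, 0))


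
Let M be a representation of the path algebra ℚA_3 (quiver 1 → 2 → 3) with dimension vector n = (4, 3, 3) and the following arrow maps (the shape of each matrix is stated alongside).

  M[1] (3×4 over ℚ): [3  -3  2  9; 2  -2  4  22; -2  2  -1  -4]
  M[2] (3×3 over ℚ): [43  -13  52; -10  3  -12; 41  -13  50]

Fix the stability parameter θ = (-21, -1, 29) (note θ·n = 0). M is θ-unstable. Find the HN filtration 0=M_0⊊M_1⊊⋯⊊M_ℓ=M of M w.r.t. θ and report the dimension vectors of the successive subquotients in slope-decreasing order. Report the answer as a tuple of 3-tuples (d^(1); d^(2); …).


Via rank(M_{q-1}∘⋯∘M_p): M ≅ I[1,1]^2, I[1,3]^2, I[2,3].
μ_θ-semistable layers: μ^(1)=29; μ^(2)=-1; μ^(3)=-21

((0, 0, 3); (0, 3, 0); (4, 0, 0))


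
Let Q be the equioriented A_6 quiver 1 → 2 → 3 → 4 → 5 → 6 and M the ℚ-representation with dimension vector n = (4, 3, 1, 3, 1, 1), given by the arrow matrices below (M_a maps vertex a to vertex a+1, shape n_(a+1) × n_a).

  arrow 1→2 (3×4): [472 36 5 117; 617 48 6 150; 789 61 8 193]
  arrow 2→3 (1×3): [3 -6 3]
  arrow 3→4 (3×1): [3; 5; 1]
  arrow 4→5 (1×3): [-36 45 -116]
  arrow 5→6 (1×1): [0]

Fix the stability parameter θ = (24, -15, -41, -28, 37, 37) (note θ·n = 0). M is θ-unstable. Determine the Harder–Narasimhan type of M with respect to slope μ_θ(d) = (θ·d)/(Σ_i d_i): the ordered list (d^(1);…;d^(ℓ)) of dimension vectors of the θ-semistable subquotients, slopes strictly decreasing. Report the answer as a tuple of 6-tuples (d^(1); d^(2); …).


Barcode: M ≅ I[1,1], I[1,2]^2, I[1,5], I[4,4]^2, I[6,6]. HN layers by μ_θ (5 steps, strictly decreasing):
  μ^(1)=37; μ^(2)=24; μ^(3)=9/2; μ^(4)=-15; μ^(5)=-28

((0, 0, 0, 0, 1, 1); (1, 0, 0, 0, 0, 0); (2, 2, 0, 0, 0, 0); (1, 1, 1, 1, 0, 0); (0, 0, 0, 2, 0, 0))


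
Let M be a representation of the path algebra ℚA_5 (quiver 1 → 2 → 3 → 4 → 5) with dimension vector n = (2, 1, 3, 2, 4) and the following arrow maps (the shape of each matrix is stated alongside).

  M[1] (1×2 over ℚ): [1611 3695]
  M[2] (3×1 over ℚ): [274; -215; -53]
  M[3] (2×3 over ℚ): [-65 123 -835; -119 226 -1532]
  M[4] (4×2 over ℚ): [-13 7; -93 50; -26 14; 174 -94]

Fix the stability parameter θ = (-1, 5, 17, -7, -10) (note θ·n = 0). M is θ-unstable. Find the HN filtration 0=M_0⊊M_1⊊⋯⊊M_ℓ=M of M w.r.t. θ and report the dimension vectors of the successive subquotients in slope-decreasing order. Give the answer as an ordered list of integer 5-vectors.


Interval decomposition of M: I[1,1], I[1,3], I[3,5]^2, I[5,5]^2.
HN type (ℓ=5): μ^(1)=17; μ^(2)=5; μ^(3)=0; μ^(4)=-1; μ^(5)=-10

((0, 0, 1, 0, 0); (0, 1, 0, 0, 0); (0, 0, 2, 2, 2); (2, 0, 0, 0, 0); (0, 0, 0, 0, 2))


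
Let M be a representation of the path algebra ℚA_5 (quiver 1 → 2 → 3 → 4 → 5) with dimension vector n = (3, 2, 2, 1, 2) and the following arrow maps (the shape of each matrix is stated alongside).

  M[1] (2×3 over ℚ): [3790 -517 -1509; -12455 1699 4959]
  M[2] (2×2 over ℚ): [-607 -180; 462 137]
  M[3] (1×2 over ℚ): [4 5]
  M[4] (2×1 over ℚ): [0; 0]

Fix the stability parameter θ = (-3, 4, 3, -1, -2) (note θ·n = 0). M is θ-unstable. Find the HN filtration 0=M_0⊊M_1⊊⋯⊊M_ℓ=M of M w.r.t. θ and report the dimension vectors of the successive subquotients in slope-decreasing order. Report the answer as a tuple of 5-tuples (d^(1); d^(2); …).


Interval decomposition of M: I[1,1], I[1,3], I[1,4], I[5,5]^2.
HN type (ℓ=4): μ^(1)=7/2; μ^(2)=2; μ^(3)=-2; μ^(4)=-3

((0, 1, 1, 0, 0); (0, 1, 1, 1, 0); (0, 0, 0, 0, 2); (3, 0, 0, 0, 0))


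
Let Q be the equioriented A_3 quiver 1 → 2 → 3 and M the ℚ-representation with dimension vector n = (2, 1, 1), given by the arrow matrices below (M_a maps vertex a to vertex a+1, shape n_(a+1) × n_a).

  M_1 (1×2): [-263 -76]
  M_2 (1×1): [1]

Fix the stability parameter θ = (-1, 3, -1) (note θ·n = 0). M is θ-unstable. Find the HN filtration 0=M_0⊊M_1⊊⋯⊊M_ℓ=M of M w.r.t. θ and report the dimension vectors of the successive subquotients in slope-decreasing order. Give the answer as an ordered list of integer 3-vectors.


Barcode: M ≅ I[1,1], I[1,3]. HN layers by μ_θ (2 steps, strictly decreasing):
  μ^(1)=1; μ^(2)=-1

((0, 1, 1); (2, 0, 0))


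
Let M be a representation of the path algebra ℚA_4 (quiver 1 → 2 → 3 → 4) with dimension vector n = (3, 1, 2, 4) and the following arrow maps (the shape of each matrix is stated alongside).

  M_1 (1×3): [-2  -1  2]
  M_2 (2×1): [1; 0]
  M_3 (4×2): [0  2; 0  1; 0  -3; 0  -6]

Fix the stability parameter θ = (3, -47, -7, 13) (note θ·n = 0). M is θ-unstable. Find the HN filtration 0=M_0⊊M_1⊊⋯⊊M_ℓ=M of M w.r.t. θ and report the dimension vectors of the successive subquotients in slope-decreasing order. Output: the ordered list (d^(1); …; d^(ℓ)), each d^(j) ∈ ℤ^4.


Barcode: M ≅ I[1,1]^2, I[1,3], I[3,4], I[4,4]^3. HN layers by μ_θ (4 steps, strictly decreasing):
  μ^(1)=13; μ^(2)=3; μ^(3)=-7; μ^(4)=-22

((0, 0, 0, 4); (2, 0, 0, 0); (0, 0, 2, 0); (1, 1, 0, 0))


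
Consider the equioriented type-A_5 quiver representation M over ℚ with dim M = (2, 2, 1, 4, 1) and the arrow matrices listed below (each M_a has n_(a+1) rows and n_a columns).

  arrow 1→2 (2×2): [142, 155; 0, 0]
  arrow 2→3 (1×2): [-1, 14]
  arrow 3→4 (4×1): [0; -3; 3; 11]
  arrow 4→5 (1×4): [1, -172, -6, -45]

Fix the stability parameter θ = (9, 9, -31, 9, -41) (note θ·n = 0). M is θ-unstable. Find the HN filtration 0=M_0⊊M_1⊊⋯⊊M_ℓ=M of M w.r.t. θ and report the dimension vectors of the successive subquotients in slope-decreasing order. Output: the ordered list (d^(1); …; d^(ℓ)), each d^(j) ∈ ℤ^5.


Interval decomposition of M: I[1,1], I[1,5], I[2,2], I[4,4]^3.
HN type (ℓ=2): μ^(1)=9; μ^(2)=-9

((1, 1, 0, 3, 0); (1, 1, 1, 1, 1))


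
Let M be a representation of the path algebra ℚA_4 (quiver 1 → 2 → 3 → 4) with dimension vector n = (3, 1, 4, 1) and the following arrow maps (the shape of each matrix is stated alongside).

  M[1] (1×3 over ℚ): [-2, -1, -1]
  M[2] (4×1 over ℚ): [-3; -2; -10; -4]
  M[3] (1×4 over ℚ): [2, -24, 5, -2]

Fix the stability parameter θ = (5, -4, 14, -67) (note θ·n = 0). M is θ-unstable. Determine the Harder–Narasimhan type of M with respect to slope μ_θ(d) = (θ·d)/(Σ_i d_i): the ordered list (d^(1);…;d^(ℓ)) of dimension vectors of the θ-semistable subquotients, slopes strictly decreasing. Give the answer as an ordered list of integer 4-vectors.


Via rank(M_{q-1}∘⋯∘M_p): M ≅ I[1,1]^2, I[1,3], I[3,3]^2, I[3,4].
μ_θ-semistable layers: μ^(1)=14; μ^(2)=5; μ^(3)=1/2; μ^(4)=-53/2

((0, 0, 3, 0); (2, 0, 0, 0); (1, 1, 0, 0); (0, 0, 1, 1))


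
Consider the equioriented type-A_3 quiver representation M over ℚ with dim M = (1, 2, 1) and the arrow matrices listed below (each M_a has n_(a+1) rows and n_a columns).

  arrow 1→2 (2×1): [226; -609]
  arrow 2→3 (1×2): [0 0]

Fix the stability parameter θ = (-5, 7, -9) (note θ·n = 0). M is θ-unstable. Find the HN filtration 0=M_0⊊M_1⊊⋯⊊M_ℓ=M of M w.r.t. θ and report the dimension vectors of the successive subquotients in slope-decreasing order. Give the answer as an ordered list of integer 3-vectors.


Interval decomposition of M: I[1,2], I[2,2], I[3,3].
HN type (ℓ=3): μ^(1)=7; μ^(2)=-5; μ^(3)=-9

((0, 2, 0); (1, 0, 0); (0, 0, 1))


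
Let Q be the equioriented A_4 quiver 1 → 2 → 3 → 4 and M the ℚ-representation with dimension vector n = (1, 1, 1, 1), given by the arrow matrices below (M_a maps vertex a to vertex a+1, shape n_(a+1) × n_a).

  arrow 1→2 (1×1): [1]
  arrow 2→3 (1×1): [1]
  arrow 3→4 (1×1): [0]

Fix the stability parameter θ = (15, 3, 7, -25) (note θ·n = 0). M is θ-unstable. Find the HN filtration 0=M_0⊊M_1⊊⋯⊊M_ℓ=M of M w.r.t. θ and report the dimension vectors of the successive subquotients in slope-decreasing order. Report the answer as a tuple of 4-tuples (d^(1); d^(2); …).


Via rank(M_{q-1}∘⋯∘M_p): M ≅ I[1,3], I[4,4].
μ_θ-semistable layers: μ^(1)=25/3; μ^(2)=-25

((1, 1, 1, 0); (0, 0, 0, 1))


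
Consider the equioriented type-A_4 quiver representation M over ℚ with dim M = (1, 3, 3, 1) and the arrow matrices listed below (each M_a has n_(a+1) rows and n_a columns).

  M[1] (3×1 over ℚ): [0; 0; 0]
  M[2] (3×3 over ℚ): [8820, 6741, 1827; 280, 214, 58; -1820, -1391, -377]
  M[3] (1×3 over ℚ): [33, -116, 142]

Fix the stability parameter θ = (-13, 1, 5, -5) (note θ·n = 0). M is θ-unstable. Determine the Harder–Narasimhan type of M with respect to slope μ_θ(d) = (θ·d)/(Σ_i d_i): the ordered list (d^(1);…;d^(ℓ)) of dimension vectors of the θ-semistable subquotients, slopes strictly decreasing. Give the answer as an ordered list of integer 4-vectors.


Interval decomposition of M: I[1,1], I[2,2]^2, I[2,4], I[3,3]^2.
HN type (ℓ=4): μ^(1)=5; μ^(2)=1; μ^(3)=1/3; μ^(4)=-13

((0, 0, 2, 0); (0, 2, 0, 0); (0, 1, 1, 1); (1, 0, 0, 0))


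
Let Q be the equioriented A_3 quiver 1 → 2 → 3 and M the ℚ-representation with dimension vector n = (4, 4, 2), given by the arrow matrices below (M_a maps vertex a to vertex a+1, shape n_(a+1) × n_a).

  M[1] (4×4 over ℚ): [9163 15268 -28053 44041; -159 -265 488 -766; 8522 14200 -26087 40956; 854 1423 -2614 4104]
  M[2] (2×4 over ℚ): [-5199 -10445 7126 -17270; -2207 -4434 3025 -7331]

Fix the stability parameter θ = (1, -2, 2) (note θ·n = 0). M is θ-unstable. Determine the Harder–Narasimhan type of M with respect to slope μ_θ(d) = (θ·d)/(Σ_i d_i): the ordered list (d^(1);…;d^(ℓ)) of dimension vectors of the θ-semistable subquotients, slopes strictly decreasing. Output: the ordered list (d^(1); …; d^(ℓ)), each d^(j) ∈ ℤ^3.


Interval decomposition of M: I[1,2]^2, I[1,3]^2.
HN type (ℓ=2): μ^(1)=2; μ^(2)=-1/2

((0, 0, 2); (4, 4, 0))


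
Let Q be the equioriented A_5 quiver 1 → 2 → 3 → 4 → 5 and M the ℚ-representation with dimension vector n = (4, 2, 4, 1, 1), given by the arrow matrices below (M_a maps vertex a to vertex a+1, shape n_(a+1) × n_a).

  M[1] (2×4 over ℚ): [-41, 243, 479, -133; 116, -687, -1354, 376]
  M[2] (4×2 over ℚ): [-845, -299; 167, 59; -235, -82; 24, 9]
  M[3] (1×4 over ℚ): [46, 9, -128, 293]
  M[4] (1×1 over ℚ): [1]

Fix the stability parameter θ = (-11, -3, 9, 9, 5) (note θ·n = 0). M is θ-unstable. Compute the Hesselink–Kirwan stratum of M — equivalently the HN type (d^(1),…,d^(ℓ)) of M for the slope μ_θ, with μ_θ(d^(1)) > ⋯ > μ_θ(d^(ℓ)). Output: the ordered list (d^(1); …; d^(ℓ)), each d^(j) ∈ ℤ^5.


Via rank(M_{q-1}∘⋯∘M_p): M ≅ I[1,1]^2, I[1,3], I[1,5], I[3,3]^2.
μ_θ-semistable layers: μ^(1)=9; μ^(2)=23/3; μ^(3)=-3; μ^(4)=-11

((0, 0, 3, 0, 0); (0, 0, 1, 1, 1); (0, 2, 0, 0, 0); (4, 0, 0, 0, 0))


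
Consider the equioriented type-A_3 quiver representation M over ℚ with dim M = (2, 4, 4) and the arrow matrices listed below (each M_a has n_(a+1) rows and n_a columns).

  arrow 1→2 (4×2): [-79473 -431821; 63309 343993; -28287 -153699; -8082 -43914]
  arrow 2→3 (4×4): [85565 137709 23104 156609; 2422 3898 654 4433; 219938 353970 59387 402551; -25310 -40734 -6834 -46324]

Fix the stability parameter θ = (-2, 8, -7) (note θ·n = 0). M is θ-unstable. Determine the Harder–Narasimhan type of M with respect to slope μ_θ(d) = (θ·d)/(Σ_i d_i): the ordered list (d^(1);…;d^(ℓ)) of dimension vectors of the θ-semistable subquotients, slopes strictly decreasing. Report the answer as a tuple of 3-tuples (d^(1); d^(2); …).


Interval decomposition of M: I[1,1], I[1,3], I[2,2], I[2,3]^2, I[3,3].
HN type (ℓ=4): μ^(1)=8; μ^(2)=1/2; μ^(3)=-2; μ^(4)=-7

((0, 1, 0); (0, 3, 3); (2, 0, 0); (0, 0, 1))


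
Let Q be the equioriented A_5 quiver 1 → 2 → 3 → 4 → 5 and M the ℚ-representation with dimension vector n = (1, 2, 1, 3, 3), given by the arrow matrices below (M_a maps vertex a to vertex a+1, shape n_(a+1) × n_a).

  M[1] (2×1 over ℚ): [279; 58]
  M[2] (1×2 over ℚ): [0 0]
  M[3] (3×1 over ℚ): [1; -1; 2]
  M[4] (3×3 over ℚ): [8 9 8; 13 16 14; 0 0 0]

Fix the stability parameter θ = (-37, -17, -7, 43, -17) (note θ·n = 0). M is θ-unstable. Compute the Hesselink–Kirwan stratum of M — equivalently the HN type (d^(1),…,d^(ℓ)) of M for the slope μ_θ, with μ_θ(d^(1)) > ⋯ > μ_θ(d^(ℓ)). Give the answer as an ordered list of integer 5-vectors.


Via rank(M_{q-1}∘⋯∘M_p): M ≅ I[1,2], I[2,2], I[3,5], I[4,4], I[4,5], I[5,5].
μ_θ-semistable layers: μ^(1)=43; μ^(2)=13; μ^(3)=-7; μ^(4)=-17; μ^(5)=-37

((0, 0, 0, 1, 0); (0, 0, 0, 2, 2); (0, 0, 1, 0, 0); (0, 2, 0, 0, 1); (1, 0, 0, 0, 0))


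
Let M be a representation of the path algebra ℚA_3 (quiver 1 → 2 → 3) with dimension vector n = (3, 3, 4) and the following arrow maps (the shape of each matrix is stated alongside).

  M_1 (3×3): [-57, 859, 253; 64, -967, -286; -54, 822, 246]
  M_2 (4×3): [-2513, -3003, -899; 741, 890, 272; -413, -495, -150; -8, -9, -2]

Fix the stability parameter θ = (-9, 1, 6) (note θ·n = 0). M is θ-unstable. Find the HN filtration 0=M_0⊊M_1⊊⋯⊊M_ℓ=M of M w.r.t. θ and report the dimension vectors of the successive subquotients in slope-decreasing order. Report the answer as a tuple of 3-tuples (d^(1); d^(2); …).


Via rank(M_{q-1}∘⋯∘M_p): M ≅ I[1,1], I[1,3]^2, I[2,3], I[3,3].
μ_θ-semistable layers: μ^(1)=6; μ^(2)=1; μ^(3)=-9

((0, 0, 4); (0, 3, 0); (3, 0, 0))


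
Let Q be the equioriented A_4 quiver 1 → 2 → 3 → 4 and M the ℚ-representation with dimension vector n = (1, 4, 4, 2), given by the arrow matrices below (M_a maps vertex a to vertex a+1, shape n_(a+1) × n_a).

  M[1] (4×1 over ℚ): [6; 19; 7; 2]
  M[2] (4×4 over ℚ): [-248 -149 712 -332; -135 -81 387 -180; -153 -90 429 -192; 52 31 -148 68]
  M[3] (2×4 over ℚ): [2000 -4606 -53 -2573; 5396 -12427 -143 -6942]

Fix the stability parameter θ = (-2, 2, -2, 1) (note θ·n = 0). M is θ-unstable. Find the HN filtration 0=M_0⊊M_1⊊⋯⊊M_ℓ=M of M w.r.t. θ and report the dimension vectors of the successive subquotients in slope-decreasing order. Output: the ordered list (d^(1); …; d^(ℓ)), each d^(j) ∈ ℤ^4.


Barcode: M ≅ I[1,4], I[2,2]^2, I[2,4], I[3,3]^2. HN layers by μ_θ (4 steps, strictly decreasing):
  μ^(1)=2; μ^(2)=1; μ^(3)=0; μ^(4)=-2

((0, 2, 0, 0); (0, 0, 0, 2); (0, 2, 2, 0); (1, 0, 2, 0))


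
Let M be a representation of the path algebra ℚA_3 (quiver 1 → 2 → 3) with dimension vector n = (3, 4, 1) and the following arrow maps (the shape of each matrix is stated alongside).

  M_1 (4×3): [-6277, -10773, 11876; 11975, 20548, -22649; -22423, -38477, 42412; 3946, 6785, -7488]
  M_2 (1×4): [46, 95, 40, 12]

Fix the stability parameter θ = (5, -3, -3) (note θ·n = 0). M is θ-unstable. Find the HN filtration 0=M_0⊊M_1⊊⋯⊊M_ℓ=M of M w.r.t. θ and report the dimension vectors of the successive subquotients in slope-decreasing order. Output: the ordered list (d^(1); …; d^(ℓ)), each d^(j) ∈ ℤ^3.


Interval decomposition of M: I[1,2]^2, I[1,3], I[2,2].
HN type (ℓ=3): μ^(1)=1; μ^(2)=-1/3; μ^(3)=-3

((2, 2, 0); (1, 1, 1); (0, 1, 0))


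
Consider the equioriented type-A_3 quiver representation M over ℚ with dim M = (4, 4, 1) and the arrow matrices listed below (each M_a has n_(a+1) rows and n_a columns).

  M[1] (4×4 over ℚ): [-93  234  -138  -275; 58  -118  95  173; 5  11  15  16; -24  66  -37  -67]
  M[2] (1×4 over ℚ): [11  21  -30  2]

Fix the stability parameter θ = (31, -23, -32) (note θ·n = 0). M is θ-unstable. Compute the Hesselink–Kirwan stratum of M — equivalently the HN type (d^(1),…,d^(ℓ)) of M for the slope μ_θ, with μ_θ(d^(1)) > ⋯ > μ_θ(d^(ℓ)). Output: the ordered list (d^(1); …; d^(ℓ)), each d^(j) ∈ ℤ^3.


Barcode: M ≅ I[1,2]^3, I[1,3]. HN layers by μ_θ (2 steps, strictly decreasing):
  μ^(1)=4; μ^(2)=-8

((3, 3, 0); (1, 1, 1))


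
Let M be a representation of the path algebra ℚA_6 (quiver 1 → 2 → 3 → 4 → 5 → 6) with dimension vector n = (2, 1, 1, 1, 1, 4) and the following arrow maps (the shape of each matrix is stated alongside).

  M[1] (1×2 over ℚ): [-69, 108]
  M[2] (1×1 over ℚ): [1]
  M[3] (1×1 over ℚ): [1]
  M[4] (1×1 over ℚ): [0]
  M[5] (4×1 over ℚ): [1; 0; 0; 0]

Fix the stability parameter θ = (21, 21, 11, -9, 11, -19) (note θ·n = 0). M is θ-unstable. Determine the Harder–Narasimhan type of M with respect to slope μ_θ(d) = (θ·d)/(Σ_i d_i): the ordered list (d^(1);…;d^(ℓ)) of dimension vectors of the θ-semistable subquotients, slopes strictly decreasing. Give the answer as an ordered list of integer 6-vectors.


Interval decomposition of M: I[1,1], I[1,4], I[5,6], I[6,6]^3.
HN type (ℓ=4): μ^(1)=21; μ^(2)=11; μ^(3)=-4; μ^(4)=-19

((1, 0, 0, 0, 0, 0); (1, 1, 1, 1, 0, 0); (0, 0, 0, 0, 1, 1); (0, 0, 0, 0, 0, 3))


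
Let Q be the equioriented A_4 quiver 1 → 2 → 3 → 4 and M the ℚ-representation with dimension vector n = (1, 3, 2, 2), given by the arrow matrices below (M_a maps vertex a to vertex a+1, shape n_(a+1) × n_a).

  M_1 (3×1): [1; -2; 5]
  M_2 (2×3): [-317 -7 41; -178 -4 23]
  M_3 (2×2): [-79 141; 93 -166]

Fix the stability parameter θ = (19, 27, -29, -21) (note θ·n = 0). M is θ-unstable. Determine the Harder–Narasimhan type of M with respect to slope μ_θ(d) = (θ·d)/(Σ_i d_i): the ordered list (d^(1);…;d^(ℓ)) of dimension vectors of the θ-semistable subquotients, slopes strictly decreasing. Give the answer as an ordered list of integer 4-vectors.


Barcode: M ≅ I[1,4], I[2,2], I[2,4]. HN layers by μ_θ (3 steps, strictly decreasing):
  μ^(1)=27; μ^(2)=-1; μ^(3)=-23/3

((0, 1, 0, 0); (1, 1, 1, 1); (0, 1, 1, 1))


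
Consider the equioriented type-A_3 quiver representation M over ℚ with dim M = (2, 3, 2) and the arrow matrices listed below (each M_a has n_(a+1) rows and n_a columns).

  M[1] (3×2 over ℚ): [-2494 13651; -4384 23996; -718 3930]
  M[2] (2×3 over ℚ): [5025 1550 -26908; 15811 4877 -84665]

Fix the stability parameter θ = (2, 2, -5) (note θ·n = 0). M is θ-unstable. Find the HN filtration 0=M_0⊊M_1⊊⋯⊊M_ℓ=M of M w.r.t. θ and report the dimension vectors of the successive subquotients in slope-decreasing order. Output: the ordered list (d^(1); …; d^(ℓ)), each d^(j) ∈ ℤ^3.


Barcode: M ≅ I[1,3]^2, I[2,2]. HN layers by μ_θ (2 steps, strictly decreasing):
  μ^(1)=2; μ^(2)=-1/3

((0, 1, 0); (2, 2, 2))


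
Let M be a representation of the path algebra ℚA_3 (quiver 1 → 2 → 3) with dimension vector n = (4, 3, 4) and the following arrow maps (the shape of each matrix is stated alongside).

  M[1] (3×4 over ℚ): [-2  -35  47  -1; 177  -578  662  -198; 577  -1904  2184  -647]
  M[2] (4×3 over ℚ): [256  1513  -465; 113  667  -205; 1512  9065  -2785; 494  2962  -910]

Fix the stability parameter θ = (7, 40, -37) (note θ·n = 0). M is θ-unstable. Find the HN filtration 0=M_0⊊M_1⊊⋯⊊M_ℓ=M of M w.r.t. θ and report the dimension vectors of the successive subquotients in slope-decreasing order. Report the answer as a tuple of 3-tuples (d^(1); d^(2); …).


Interval decomposition of M: I[1,1], I[1,2], I[1,3]^2, I[3,3]^2.
HN type (ℓ=4): μ^(1)=40; μ^(2)=7; μ^(3)=10/3; μ^(4)=-37

((0, 1, 0); (2, 0, 0); (2, 2, 2); (0, 0, 2))


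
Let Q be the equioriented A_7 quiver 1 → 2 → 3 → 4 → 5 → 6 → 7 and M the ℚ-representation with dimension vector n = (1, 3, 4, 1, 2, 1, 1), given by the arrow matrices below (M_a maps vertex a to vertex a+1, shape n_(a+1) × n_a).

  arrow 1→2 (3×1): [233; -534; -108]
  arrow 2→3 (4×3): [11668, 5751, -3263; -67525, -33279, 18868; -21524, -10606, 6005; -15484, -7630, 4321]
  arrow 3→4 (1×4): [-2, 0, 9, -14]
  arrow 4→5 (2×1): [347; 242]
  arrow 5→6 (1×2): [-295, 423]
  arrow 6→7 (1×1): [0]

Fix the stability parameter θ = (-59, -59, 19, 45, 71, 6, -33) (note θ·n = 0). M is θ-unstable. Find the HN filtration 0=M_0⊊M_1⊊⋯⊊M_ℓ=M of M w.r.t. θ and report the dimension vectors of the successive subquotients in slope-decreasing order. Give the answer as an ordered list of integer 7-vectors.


Barcode: M ≅ I[1,3], I[2,3], I[2,6], I[3,3], I[5,5], I[7,7]. HN layers by μ_θ (5 steps, strictly decreasing):
  μ^(1)=71; μ^(2)=122/3; μ^(3)=19; μ^(4)=-33; μ^(5)=-59

((0, 0, 0, 0, 1, 0, 0); (0, 0, 0, 1, 1, 1, 0); (0, 0, 4, 0, 0, 0, 0); (0, 0, 0, 0, 0, 0, 1); (1, 3, 0, 0, 0, 0, 0))


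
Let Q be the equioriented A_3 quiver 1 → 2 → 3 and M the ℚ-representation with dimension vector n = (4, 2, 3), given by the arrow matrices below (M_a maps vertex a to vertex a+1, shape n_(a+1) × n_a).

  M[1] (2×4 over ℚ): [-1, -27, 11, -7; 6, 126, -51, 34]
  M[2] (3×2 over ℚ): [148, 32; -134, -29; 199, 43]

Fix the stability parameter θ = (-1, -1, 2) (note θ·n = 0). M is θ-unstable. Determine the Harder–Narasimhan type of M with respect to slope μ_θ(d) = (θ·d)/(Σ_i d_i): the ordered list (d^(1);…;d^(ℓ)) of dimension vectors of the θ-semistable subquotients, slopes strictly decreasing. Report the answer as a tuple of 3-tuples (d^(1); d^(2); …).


Barcode: M ≅ I[1,1]^2, I[1,3]^2, I[3,3]. HN layers by μ_θ (2 steps, strictly decreasing):
  μ^(1)=2; μ^(2)=-1

((0, 0, 3); (4, 2, 0))


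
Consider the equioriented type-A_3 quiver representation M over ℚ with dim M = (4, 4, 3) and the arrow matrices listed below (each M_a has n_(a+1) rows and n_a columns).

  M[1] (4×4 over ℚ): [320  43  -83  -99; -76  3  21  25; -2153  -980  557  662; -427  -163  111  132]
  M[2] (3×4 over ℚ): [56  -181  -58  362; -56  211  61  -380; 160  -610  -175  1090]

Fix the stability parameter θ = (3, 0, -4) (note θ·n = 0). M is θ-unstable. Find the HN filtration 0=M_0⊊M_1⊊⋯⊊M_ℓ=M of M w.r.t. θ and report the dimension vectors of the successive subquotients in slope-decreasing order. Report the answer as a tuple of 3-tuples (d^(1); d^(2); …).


Barcode: M ≅ I[1,1], I[1,2], I[1,3]^2, I[2,2], I[3,3]. HN layers by μ_θ (5 steps, strictly decreasing):
  μ^(1)=3; μ^(2)=3/2; μ^(3)=0; μ^(4)=-1/3; μ^(5)=-4

((1, 0, 0); (1, 1, 0); (0, 1, 0); (2, 2, 2); (0, 0, 1))


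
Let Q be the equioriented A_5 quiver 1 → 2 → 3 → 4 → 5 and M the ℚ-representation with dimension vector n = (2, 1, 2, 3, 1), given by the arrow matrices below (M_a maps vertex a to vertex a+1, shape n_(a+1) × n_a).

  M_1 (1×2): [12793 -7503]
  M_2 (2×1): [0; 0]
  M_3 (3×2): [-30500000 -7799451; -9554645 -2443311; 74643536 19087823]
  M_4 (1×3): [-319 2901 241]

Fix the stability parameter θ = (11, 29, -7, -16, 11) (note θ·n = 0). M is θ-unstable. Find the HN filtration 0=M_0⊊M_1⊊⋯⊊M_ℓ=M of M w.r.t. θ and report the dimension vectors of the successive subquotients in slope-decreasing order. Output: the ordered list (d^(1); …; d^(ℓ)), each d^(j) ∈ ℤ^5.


Via rank(M_{q-1}∘⋯∘M_p): M ≅ I[1,1], I[1,2], I[3,4], I[3,5], I[4,4].
μ_θ-semistable layers: μ^(1)=29; μ^(2)=11; μ^(3)=-23/2; μ^(4)=-16

((0, 1, 0, 0, 0); (2, 0, 0, 0, 1); (0, 0, 2, 2, 0); (0, 0, 0, 1, 0))


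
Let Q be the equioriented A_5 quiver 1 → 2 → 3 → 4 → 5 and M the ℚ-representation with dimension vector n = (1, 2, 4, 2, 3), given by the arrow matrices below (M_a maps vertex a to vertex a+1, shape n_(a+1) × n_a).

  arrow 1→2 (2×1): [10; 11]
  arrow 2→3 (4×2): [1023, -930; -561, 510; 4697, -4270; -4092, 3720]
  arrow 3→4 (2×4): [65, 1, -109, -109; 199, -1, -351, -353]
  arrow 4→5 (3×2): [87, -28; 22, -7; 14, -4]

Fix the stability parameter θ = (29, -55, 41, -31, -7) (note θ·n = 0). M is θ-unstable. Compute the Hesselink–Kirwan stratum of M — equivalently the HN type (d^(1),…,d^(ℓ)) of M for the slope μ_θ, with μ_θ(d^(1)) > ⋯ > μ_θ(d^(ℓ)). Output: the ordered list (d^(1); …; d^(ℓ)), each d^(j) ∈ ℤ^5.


Barcode: M ≅ I[1,2], I[2,5], I[3,3]^2, I[3,5], I[5,5]. HN layers by μ_θ (5 steps, strictly decreasing):
  μ^(1)=41; μ^(2)=1; μ^(3)=-7; μ^(4)=-13; μ^(5)=-55

((0, 0, 2, 0, 0); (0, 0, 2, 2, 2); (0, 0, 0, 0, 1); (1, 1, 0, 0, 0); (0, 1, 0, 0, 0))


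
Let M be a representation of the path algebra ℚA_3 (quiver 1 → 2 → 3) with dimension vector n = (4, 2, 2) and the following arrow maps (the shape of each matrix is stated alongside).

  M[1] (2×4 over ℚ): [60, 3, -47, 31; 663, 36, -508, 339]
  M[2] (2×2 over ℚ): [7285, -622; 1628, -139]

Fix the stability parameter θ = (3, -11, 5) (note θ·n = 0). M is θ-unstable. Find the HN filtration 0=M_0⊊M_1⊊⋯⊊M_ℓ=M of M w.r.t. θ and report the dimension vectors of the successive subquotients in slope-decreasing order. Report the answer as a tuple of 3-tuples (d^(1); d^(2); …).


Barcode: M ≅ I[1,1]^2, I[1,3]^2. HN layers by μ_θ (3 steps, strictly decreasing):
  μ^(1)=5; μ^(2)=3; μ^(3)=-4

((0, 0, 2); (2, 0, 0); (2, 2, 0))
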